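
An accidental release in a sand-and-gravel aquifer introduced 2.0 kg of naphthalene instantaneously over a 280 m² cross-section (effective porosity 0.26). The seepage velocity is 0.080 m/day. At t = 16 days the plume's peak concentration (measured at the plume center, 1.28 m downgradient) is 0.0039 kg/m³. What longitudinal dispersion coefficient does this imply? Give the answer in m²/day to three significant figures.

At the plume center C_max = M/(n_e·A·√(4πDt)), so D = M²/(4πt·(n_e·A·C_max)²).
n_e·A·C_max = 0.26 × 280 × 0.0039 = 0.2839 kg/m.
D = 2.0²/(4π × 16 × 0.2839²) = 0.247 m²/day.

0.247 m²/day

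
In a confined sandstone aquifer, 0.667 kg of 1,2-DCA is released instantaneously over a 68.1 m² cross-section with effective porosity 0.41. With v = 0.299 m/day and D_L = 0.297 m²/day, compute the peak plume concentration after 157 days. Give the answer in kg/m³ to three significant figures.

The peak of an instantaneous 1D plume sits at x = vt; there the Gaussian factor is 1 and C_max = M/(n_e·A·√(4πDt)), where n_e·A is the pore area the mass is dissolved in.
√(4πDt) = √(4π × 0.297 × 157) = 24.21 m, so C_max = 0.667/(0.41 × 68.1 × 24.21) = 0.000987 kg/m³.

0.000987 kg/m³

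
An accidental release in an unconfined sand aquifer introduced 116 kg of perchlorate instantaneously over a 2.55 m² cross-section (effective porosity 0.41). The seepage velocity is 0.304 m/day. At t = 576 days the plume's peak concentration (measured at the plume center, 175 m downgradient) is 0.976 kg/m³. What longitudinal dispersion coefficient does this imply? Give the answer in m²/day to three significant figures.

At the plume center C_max = M/(n_e·A·√(4πDt)), so D = M²/(4πt·(n_e·A·C_max)²).
n_e·A·C_max = 0.41 × 2.55 × 0.976 = 1.020 kg/m.
D = 116²/(4π × 576 × 1.020²) = 1.79 m²/day.

1.79 m²/day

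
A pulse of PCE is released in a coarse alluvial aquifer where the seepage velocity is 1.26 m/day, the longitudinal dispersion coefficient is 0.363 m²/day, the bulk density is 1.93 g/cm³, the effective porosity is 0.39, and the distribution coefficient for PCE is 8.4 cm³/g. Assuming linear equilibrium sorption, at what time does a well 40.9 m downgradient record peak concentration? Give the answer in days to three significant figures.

1370 days

Retardation factor R = 1 + ρ_b·K_d/n = 1 + 1.93 × 8.4/0.39 = 42.57.
Sorption retards both mechanisms: v_R = v/R = 0.02960 m/day, D_R = D/R = 0.008527 m²/day.
Peak time from v_R²t² + 2D_R t − x² = 0: t = (√(D_R² + v_R²x²) − D_R)/v_R².
√(D_R² + v_R²x²) = √(0.008527² + 0.02960² × 40.9²) = 1.211; v_R² = 0.0008762.
t = (1.211 − 0.008527)/0.0008762 = 1370 days.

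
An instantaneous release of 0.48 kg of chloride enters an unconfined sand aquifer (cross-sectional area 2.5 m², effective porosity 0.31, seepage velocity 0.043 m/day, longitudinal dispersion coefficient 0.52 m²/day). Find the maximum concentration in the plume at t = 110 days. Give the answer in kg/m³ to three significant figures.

The peak of an instantaneous 1D plume sits at x = vt; there the Gaussian factor is 1 and C_max = M/(n_e·A·√(4πDt)), where n_e·A is the pore area the mass is dissolved in.
√(4πDt) = √(4π × 0.52 × 110) = 26.81 m, so C_max = 0.48/(0.31 × 2.5 × 26.81) = 0.0231 kg/m³.

0.0231 kg/m³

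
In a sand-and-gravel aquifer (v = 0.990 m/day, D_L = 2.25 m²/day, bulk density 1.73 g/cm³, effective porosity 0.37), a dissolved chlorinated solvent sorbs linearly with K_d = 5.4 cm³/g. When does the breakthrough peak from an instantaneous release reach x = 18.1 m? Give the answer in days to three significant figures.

Retardation factor R = 1 + ρ_b·K_d/n = 1 + 1.73 × 5.4/0.37 = 26.25.
Sorption retards both mechanisms: v_R = v/R = 0.03771 m/day, D_R = D/R = 0.08571 m²/day.
Peak time from v_R²t² + 2D_R t − x² = 0: t = (√(D_R² + v_R²x²) − D_R)/v_R².
√(D_R² + v_R²x²) = √(0.08571² + 0.03771² × 18.1²) = 0.6879; v_R² = 0.001422.
t = (0.6879 − 0.08571)/0.001422 = 423 days.

423 days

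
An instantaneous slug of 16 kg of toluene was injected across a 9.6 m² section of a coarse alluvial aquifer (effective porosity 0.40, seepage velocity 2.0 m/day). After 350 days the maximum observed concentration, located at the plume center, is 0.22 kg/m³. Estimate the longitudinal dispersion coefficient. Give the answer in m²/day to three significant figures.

0.0816 m²/day

At the plume center C_max = M/(n_e·A·√(4πDt)), so D = M²/(4πt·(n_e·A·C_max)²).
n_e·A·C_max = 0.40 × 9.6 × 0.22 = 0.8448 kg/m.
D = 16²/(4π × 350 × 0.8448²) = 0.0816 m²/day.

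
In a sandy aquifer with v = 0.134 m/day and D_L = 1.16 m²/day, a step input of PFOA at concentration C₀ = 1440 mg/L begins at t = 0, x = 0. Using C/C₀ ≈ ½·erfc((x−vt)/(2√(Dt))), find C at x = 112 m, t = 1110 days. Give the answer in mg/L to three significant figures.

1100 mg/L

For a continuous step input, C/C₀ ≈ ½·erfc((x−vt)/(2√(Dt))).
vt = 0.134 × 1110 = 148.74 m and 2√(Dt) = 2√(1.16 × 1110) = 71.77 m.
Argument (x−vt)/(2√(Dt)) = (112 − 148.74)/71.77 = -0.5119; ½·erfc(-0.5119) = 0.7654.
C = 1440 × 0.7654 = 1100 mg/L.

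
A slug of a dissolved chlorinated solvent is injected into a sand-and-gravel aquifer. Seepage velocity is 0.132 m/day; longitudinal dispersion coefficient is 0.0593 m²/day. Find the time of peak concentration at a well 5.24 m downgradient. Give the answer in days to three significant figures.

36.4 days

For the 1D instantaneous-source solution, setting ∂C/∂t = 0 at fixed x gives v²t² + 2Dt − x² = 0, so t = (√(D² + v²x²) − D)/v².
√(D² + v²x²) = √(0.0593² + 0.132² × 5.24²) = 0.6942; v² = 0.017424.
t = (0.6942 − 0.0593)/0.017424 = 36.4 days (vs. the pure-advection estimate x/v = 39.7 d).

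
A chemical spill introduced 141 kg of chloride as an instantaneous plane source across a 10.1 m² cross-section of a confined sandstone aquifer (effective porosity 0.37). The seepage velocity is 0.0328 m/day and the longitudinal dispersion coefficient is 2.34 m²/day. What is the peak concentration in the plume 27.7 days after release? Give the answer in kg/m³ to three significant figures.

1.32 kg/m³

The peak of an instantaneous 1D plume sits at x = vt; there the Gaussian factor is 1 and C_max = M/(n_e·A·√(4πDt)), where n_e·A is the pore area the mass is dissolved in.
√(4πDt) = √(4π × 2.34 × 27.7) = 28.54 m, so C_max = 141/(0.37 × 10.1 × 28.54) = 1.32 kg/m³.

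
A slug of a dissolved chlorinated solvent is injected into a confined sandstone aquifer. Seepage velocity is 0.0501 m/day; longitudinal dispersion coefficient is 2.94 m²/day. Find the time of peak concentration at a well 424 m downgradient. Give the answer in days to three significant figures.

For the 1D instantaneous-source solution, setting ∂C/∂t = 0 at fixed x gives v²t² + 2Dt − x² = 0, so t = (√(D² + v²x²) − D)/v².
√(D² + v²x²) = √(2.94² + 0.0501² × 424²) = 21.44; v² = 0.00251001.
t = (21.44 − 2.94)/0.00251001 = 7370 days (vs. the pure-advection estimate x/v = 8460 d).

7370 days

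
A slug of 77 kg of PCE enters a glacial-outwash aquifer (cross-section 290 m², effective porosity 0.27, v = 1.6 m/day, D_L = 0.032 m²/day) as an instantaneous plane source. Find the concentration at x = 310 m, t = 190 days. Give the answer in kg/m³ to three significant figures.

0.0256 kg/m³

For an instantaneous plane source, C(x,t) = M/(n_e·A·√(4πDt)) · exp(−(x−vt)²/(4Dt)), with n_e·A the pore (flow) area.
Plume center vt = 1.6 × 190 = 304 m, so the well at 310 m is 6 m downgradient of the peak.
√(4πDt) = 8.741 m, giving peak height M/(n_e·A·√(4πDt)) = 77/(0.27 × 290 × 8.741) = 0.1125 kg/m³.
(x−vt)²/(4Dt) = (6)²/(4 × 0.032 × 190) = 1.480; exp(−1.480) = 0.2276.
C = 0.1125 × 0.2276 = 0.0256 kg/m³.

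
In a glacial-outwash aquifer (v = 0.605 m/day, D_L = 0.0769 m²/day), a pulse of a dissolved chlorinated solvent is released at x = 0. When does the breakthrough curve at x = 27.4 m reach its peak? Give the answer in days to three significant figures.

For the 1D instantaneous-source solution, setting ∂C/∂t = 0 at fixed x gives v²t² + 2Dt − x² = 0, so t = (√(D² + v²x²) − D)/v².
√(D² + v²x²) = √(0.0769² + 0.605² × 27.4²) = 16.58; v² = 0.366025.
t = (16.58 − 0.0769)/0.366025 = 45.1 days (vs. the pure-advection estimate x/v = 45.3 d).

45.1 days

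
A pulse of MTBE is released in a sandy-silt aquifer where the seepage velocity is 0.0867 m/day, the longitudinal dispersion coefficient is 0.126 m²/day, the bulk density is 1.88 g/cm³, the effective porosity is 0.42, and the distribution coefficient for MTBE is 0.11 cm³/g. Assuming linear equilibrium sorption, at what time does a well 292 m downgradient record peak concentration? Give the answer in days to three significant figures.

Retardation factor R = 1 + ρ_b·K_d/n = 1 + 1.88 × 0.11/0.42 = 1.492.
Sorption retards both mechanisms: v_R = v/R = 0.05811 m/day, D_R = D/R = 0.08445 m²/day.
Peak time from v_R²t² + 2D_R t − x² = 0: t = (√(D_R² + v_R²x²) − D_R)/v_R².
√(D_R² + v_R²x²) = √(0.08445² + 0.05811² × 292²) = 16.97; v_R² = 0.003377.
t = (16.97 − 0.08445)/0.003377 = 5000 days.

5000 days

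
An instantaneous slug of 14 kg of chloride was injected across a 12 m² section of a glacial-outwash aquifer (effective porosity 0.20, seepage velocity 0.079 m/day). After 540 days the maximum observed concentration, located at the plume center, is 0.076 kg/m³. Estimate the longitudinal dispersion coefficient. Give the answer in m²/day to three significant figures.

0.868 m²/day

At the plume center C_max = M/(n_e·A·√(4πDt)), so D = M²/(4πt·(n_e·A·C_max)²).
n_e·A·C_max = 0.20 × 12 × 0.076 = 0.1824 kg/m.
D = 14²/(4π × 540 × 0.1824²) = 0.868 m²/day.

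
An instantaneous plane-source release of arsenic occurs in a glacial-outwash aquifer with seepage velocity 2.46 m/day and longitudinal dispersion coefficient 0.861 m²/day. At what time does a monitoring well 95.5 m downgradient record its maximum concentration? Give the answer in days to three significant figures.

38.7 days

For the 1D instantaneous-source solution, setting ∂C/∂t = 0 at fixed x gives v²t² + 2Dt − x² = 0, so t = (√(D² + v²x²) − D)/v².
√(D² + v²x²) = √(0.861² + 2.46² × 95.5²) = 234.9; v² = 6.0516.
t = (234.9 − 0.861)/6.0516 = 38.7 days (vs. the pure-advection estimate x/v = 38.8 d).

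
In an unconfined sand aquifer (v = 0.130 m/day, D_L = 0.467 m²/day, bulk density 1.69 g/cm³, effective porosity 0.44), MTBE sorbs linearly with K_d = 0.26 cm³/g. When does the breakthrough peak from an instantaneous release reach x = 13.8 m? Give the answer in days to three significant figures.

164 days

Retardation factor R = 1 + ρ_b·K_d/n = 1 + 1.69 × 0.26/0.44 = 1.999.
Sorption retards both mechanisms: v_R = v/R = 0.06503 m/day, D_R = D/R = 0.2336 m²/day.
Peak time from v_R²t² + 2D_R t − x² = 0: t = (√(D_R² + v_R²x²) − D_R)/v_R².
√(D_R² + v_R²x²) = √(0.2336² + 0.06503² × 13.8²) = 0.9273; v_R² = 0.004229.
t = (0.9273 − 0.2336)/0.004229 = 164 days.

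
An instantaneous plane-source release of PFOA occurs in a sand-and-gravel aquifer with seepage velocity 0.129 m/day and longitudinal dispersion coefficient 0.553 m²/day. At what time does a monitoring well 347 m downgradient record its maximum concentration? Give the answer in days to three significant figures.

For the 1D instantaneous-source solution, setting ∂C/∂t = 0 at fixed x gives v²t² + 2Dt − x² = 0, so t = (√(D² + v²x²) − D)/v².
√(D² + v²x²) = √(0.553² + 0.129² × 347²) = 44.77; v² = 0.016641.
t = (44.77 − 0.553)/0.016641 = 2660 days (vs. the pure-advection estimate x/v = 2690 d).

2660 days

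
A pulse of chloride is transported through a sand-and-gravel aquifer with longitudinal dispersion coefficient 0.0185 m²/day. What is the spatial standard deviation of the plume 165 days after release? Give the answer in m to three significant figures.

Dispersive spreading gives a Gaussian with σ² = 2Dt; advection only shifts the center.
σ = √(2 × 0.0185 × 165) = 2.47 m.

2.47 m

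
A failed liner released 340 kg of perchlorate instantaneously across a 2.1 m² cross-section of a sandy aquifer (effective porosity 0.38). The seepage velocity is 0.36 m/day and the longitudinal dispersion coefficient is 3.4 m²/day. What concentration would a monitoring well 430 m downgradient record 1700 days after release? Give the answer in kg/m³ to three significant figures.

0.377 kg/m³

For an instantaneous plane source, C(x,t) = M/(n_e·A·√(4πDt)) · exp(−(x−vt)²/(4Dt)), with n_e·A the pore (flow) area.
Plume center vt = 0.36 × 1700 = 612 m, so the well at 430 m is 182 m upgradient of the peak.
√(4πDt) = 269.5 m, giving peak height M/(n_e·A·√(4πDt)) = 340/(0.38 × 2.1 × 269.5) = 1.581 kg/m³.
(x−vt)²/(4Dt) = (-182)²/(4 × 3.4 × 1700) = 1.433; exp(−1.433) = 0.2386.
C = 1.581 × 0.2386 = 0.377 kg/m³.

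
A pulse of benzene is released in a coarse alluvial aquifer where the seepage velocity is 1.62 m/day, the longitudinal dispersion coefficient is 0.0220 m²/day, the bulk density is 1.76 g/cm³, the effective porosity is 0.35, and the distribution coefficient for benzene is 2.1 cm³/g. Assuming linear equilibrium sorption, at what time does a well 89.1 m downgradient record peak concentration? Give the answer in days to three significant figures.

Retardation factor R = 1 + ρ_b·K_d/n = 1 + 1.76 × 2.1/0.35 = 11.56.
Sorption retards both mechanisms: v_R = v/R = 0.1401 m/day, D_R = D/R = 0.001903 m²/day.
Peak time from v_R²t² + 2D_R t − x² = 0: t = (√(D_R² + v_R²x²) − D_R)/v_R².
√(D_R² + v_R²x²) = √(0.001903² + 0.1401² × 89.1²) = 12.48; v_R² = 0.01963.
t = (12.48 − 0.001903)/0.01963 = 636 days.

636 days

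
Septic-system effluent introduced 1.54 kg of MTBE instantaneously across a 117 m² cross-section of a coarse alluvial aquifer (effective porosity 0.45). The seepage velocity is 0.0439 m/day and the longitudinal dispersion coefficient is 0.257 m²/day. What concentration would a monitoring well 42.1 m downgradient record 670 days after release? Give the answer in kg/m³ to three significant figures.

For an instantaneous plane source, C(x,t) = M/(n_e·A·√(4πDt)) · exp(−(x−vt)²/(4Dt)), with n_e·A the pore (flow) area.
Plume center vt = 0.0439 × 670 = 29.413 m, so the well at 42.1 m is 12.687 m downgradient of the peak.
√(4πDt) = 46.52 m, giving peak height M/(n_e·A·√(4πDt)) = 1.54/(0.45 × 117 × 46.52) = 0.0006288 kg/m³.
(x−vt)²/(4Dt) = (12.687)²/(4 × 0.257 × 670) = 0.2337; exp(−0.2337) = 0.7916.
C = 0.0006288 × 0.7916 = 0.000498 kg/m³.

0.000498 kg/m³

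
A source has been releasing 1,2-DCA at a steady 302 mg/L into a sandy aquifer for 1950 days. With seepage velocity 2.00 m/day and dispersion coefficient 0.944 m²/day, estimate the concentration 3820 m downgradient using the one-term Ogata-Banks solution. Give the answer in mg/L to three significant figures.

For a continuous step input, C/C₀ ≈ ½·erfc((x−vt)/(2√(Dt))).
vt = 2.00 × 1950 = 3900 m and 2√(Dt) = 2√(0.944 × 1950) = 85.81 m.
Argument (x−vt)/(2√(Dt)) = (3820 − 3900)/85.81 = -0.9323; ½·erfc(-0.9323) = 0.9063.
C = 302 × 0.9063 = 274 mg/L.

274 mg/L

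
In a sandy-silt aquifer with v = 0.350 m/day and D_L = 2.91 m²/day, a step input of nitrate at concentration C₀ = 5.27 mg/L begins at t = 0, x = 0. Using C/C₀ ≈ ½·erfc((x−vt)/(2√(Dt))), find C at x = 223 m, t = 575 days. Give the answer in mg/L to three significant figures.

1.86 mg/L

For a continuous step input, C/C₀ ≈ ½·erfc((x−vt)/(2√(Dt))).
vt = 0.350 × 575 = 201.25 m and 2√(Dt) = 2√(2.91 × 575) = 81.81 m.
Argument (x−vt)/(2√(Dt)) = (223 − 201.25)/81.81 = 0.2659; ½·erfc(0.2659) = 0.3534.
C = 5.27 × 0.3534 = 1.86 mg/L.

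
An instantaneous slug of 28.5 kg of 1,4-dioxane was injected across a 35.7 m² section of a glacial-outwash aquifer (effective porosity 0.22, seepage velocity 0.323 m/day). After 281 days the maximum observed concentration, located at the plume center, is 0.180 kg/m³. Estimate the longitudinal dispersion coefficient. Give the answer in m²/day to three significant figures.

At the plume center C_max = M/(n_e·A·√(4πDt)), so D = M²/(4πt·(n_e·A·C_max)²).
n_e·A·C_max = 0.22 × 35.7 × 0.180 = 1.414 kg/m.
D = 28.5²/(4π × 281 × 1.414²) = 0.115 m²/day.

0.115 m²/day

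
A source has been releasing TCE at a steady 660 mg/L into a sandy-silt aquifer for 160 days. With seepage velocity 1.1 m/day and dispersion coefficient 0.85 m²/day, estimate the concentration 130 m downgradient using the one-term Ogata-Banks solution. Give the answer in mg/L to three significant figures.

For a continuous step input, C/C₀ ≈ ½·erfc((x−vt)/(2√(Dt))).
vt = 1.1 × 160 = 176 m and 2√(Dt) = 2√(0.85 × 160) = 23.32 m.
Argument (x−vt)/(2√(Dt)) = (130 − 176)/23.32 = -1.973; ½·erfc(-1.973) = 0.9974.
C = 660 × 0.9974 = 658 mg/L.

658 mg/L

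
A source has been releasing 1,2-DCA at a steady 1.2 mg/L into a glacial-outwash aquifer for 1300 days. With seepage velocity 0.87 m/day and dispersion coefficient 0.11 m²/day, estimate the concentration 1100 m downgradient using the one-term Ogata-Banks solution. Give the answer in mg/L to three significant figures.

1.16 mg/L

For a continuous step input, C/C₀ ≈ ½·erfc((x−vt)/(2√(Dt))).
vt = 0.87 × 1300 = 1131 m and 2√(Dt) = 2√(0.11 × 1300) = 23.92 m.
Argument (x−vt)/(2√(Dt)) = (1100 − 1131)/23.92 = -1.296; ½·erfc(-1.296) = 0.9666.
C = 1.2 × 0.9666 = 1.16 mg/L.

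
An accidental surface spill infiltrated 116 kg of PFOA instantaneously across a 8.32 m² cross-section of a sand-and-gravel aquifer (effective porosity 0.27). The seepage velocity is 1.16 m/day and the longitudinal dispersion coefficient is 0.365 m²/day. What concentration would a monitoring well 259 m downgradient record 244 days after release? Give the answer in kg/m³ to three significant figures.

0.305 kg/m³

For an instantaneous plane source, C(x,t) = M/(n_e·A·√(4πDt)) · exp(−(x−vt)²/(4Dt)), with n_e·A the pore (flow) area.
Plume center vt = 1.16 × 244 = 283.04 m, so the well at 259 m is 24.04 m upgradient of the peak.
√(4πDt) = 33.45 m, giving peak height M/(n_e·A·√(4πDt)) = 116/(0.27 × 8.32 × 33.45) = 1.544 kg/m³.
(x−vt)²/(4Dt) = (-24.04)²/(4 × 0.365 × 244) = 1.622; exp(−1.622) = 0.1975.
C = 1.544 × 0.1975 = 0.305 kg/m³.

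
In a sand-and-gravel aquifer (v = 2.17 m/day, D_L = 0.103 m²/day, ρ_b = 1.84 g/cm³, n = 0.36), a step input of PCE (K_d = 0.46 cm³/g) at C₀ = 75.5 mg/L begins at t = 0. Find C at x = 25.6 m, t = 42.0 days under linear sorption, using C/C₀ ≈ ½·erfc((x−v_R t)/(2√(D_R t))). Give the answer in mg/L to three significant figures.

Retardation factor R = 1 + ρ_b·K_d/n = 1 + 1.84 × 0.46/0.36 = 3.351.
Sorption retards both mechanisms: v_R = v/R = 0.6476 m/day, D_R = D/R = 0.03074 m²/day.
v_R·t = 0.6476 × 42.0 = 27.1992 m; 2√(D_R t) = 2.273 m; argument = (25.6 − 27.1992)/2.273 = -0.7036.
C = C₀ × ½·erfc(-0.7036) = 75.5 × 0.8401 = 63.4 mg/L.

63.4 mg/L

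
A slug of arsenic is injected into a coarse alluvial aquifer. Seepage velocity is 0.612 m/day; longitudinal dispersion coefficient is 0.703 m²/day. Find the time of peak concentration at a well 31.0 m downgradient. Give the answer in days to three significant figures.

48.8 days

For the 1D instantaneous-source solution, setting ∂C/∂t = 0 at fixed x gives v²t² + 2Dt − x² = 0, so t = (√(D² + v²x²) − D)/v².
√(D² + v²x²) = √(0.703² + 0.612² × 31.0²) = 18.99; v² = 0.374544.
t = (18.99 − 0.703)/0.374544 = 48.8 days (vs. the pure-advection estimate x/v = 50.7 d).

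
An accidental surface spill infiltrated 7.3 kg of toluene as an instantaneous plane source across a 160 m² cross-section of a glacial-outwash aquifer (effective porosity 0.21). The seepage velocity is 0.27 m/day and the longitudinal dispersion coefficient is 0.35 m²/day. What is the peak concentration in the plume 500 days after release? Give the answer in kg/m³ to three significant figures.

The peak of an instantaneous 1D plume sits at x = vt; there the Gaussian factor is 1 and C_max = M/(n_e·A·√(4πDt)), where n_e·A is the pore area the mass is dissolved in.
√(4πDt) = √(4π × 0.35 × 500) = 46.89 m, so C_max = 7.3/(0.21 × 160 × 46.89) = 0.00463 kg/m³.

0.00463 kg/m³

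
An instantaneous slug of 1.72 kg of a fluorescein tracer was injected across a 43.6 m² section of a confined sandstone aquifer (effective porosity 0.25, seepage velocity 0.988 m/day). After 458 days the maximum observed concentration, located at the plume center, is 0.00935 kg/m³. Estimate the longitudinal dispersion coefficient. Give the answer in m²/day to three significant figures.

At the plume center C_max = M/(n_e·A·√(4πDt)), so D = M²/(4πt·(n_e·A·C_max)²).
n_e·A·C_max = 0.25 × 43.6 × 0.00935 = 0.1019 kg/m.
D = 1.72²/(4π × 458 × 0.1019²) = 0.0495 m²/day.

0.0495 m²/day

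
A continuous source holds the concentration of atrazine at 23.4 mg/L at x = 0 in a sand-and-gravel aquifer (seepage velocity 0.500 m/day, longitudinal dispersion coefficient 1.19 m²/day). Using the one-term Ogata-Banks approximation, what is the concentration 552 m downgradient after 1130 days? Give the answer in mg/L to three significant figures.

For a continuous step input, C/C₀ ≈ ½·erfc((x−vt)/(2√(Dt))).
vt = 0.500 × 1130 = 565 m and 2√(Dt) = 2√(1.19 × 1130) = 73.34 m.
Argument (x−vt)/(2√(Dt)) = (552 − 565)/73.34 = -0.1773; ½·erfc(-0.1773) = 0.5990.
C = 23.4 × 0.5990 = 14.0 mg/L.

14.0 mg/L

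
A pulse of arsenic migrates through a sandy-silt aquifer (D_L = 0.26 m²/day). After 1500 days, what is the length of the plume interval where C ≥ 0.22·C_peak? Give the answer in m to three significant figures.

97.2 m

The plume is Gaussian with σ = √(2Dt) = √(2 × 0.26 × 1500) = 27.93 m.
C/C_peak = exp(−Δx²/(2σ²)) = 0.22 ⇒ Δx = σ·√(−2 ln 0.22) = 27.93 × 1.740 = 48.60 m.
Width = 2Δx = 97.2 m.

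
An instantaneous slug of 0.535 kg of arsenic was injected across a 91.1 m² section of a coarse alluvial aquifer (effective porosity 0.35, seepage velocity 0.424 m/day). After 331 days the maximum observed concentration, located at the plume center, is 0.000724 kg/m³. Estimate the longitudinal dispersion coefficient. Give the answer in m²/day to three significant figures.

At the plume center C_max = M/(n_e·A·√(4πDt)), so D = M²/(4πt·(n_e·A·C_max)²).
n_e·A·C_max = 0.35 × 91.1 × 0.000724 = 0.02308 kg/m.
D = 0.535²/(4π × 331 × 0.02308²) = 0.129 m²/day.

0.129 m²/day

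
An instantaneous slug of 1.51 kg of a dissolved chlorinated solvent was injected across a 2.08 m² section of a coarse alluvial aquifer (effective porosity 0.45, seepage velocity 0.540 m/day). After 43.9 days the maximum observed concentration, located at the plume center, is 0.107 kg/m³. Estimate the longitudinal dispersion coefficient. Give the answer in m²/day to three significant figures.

0.412 m²/day

At the plume center C_max = M/(n_e·A·√(4πDt)), so D = M²/(4πt·(n_e·A·C_max)²).
n_e·A·C_max = 0.45 × 2.08 × 0.107 = 0.1002 kg/m.
D = 1.51²/(4π × 43.9 × 0.1002²) = 0.412 m²/day.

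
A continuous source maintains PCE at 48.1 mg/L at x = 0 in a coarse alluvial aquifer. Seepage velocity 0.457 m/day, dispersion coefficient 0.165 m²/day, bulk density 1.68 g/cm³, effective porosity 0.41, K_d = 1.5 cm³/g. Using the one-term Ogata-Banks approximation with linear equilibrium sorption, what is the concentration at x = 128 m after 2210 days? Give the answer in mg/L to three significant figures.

Retardation factor R = 1 + ρ_b·K_d/n = 1 + 1.68 × 1.5/0.41 = 7.146.
Sorption retards both mechanisms: v_R = v/R = 0.06395 m/day, D_R = D/R = 0.02309 m²/day.
v_R·t = 0.06395 × 2210 = 141.3295 m; 2√(D_R t) = 14.29 m; argument = (128 − 141.3295)/14.29 = -0.9328.
C = C₀ × ½·erfc(-0.9328) = 48.1 × 0.9064 = 43.6 mg/L.

43.6 mg/L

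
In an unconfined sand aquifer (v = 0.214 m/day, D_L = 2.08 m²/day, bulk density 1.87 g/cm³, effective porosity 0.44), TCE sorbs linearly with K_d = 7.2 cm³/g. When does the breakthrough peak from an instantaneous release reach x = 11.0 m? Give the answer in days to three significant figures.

732 days

Retardation factor R = 1 + ρ_b·K_d/n = 1 + 1.87 × 7.2/0.44 = 31.60.
Sorption retards both mechanisms: v_R = v/R = 0.006772 m/day, D_R = D/R = 0.06582 m²/day.
Peak time from v_R²t² + 2D_R t − x² = 0: t = (√(D_R² + v_R²x²) − D_R)/v_R².
√(D_R² + v_R²x²) = √(0.06582² + 0.006772² × 11.0²) = 0.09940; v_R² = 4.586e-05.
t = (0.09940 − 0.06582)/4.586e-05 = 732 days.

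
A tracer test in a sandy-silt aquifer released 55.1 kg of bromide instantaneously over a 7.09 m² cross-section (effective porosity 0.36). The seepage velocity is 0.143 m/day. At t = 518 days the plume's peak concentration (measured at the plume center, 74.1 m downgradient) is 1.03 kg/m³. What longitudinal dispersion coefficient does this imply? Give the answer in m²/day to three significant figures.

0.0675 m²/day

At the plume center C_max = M/(n_e·A·√(4πDt)), so D = M²/(4πt·(n_e·A·C_max)²).
n_e·A·C_max = 0.36 × 7.09 × 1.03 = 2.629 kg/m.
D = 55.1²/(4π × 518 × 2.629²) = 0.0675 m²/day.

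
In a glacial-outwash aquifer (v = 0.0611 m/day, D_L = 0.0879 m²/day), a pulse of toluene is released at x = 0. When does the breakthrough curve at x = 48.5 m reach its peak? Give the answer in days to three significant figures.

771 days

For the 1D instantaneous-source solution, setting ∂C/∂t = 0 at fixed x gives v²t² + 2Dt − x² = 0, so t = (√(D² + v²x²) − D)/v².
√(D² + v²x²) = √(0.0879² + 0.0611² × 48.5²) = 2.965; v² = 0.00373321.
t = (2.965 − 0.0879)/0.00373321 = 771 days (vs. the pure-advection estimate x/v = 794 d).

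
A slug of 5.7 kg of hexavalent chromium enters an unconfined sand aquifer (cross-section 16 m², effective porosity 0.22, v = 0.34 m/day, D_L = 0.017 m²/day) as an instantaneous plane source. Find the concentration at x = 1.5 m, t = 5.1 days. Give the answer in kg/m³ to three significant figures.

For an instantaneous plane source, C(x,t) = M/(n_e·A·√(4πDt)) · exp(−(x−vt)²/(4Dt)), with n_e·A the pore (flow) area.
Plume center vt = 0.34 × 5.1 = 1.734 m, so the well at 1.5 m is 0.234 m upgradient of the peak.
√(4πDt) = 1.044 m, giving peak height M/(n_e·A·√(4πDt)) = 5.7/(0.22 × 16 × 1.044) = 1.551 kg/m³.
(x−vt)²/(4Dt) = (-0.234)²/(4 × 0.017 × 5.1) = 0.1579; exp(−0.1579) = 0.8539.
C = 1.551 × 0.8539 = 1.32 kg/m³.

1.32 kg/m³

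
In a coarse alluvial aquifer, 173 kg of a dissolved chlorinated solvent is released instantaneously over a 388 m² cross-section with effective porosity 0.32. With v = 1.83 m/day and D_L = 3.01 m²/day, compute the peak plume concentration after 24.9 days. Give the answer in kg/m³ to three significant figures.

The peak of an instantaneous 1D plume sits at x = vt; there the Gaussian factor is 1 and C_max = M/(n_e·A·√(4πDt)), where n_e·A is the pore area the mass is dissolved in.
√(4πDt) = √(4π × 3.01 × 24.9) = 30.69 m, so C_max = 173/(0.32 × 388 × 30.69) = 0.0454 kg/m³.

0.0454 kg/m³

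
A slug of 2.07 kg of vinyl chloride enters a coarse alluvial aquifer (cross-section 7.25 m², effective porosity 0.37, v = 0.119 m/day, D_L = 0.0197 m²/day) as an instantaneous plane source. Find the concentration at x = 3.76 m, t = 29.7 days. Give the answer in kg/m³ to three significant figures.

For an instantaneous plane source, C(x,t) = M/(n_e·A·√(4πDt)) · exp(−(x−vt)²/(4Dt)), with n_e·A the pore (flow) area.
Plume center vt = 0.119 × 29.7 = 3.5343 m, so the well at 3.76 m is 0.2257 m downgradient of the peak.
√(4πDt) = 2.712 m, giving peak height M/(n_e·A·√(4πDt)) = 2.07/(0.37 × 7.25 × 2.712) = 0.2845 kg/m³.
(x−vt)²/(4Dt) = (0.2257)²/(4 × 0.0197 × 29.7) = 0.02177; exp(−0.02177) = 0.9785.
C = 0.2845 × 0.9785 = 0.278 kg/m³.

0.278 kg/m³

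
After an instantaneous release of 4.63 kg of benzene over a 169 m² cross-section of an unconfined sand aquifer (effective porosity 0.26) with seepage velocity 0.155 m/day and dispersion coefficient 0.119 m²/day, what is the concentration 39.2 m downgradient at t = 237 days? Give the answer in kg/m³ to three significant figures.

For an instantaneous plane source, C(x,t) = M/(n_e·A·√(4πDt)) · exp(−(x−vt)²/(4Dt)), with n_e·A the pore (flow) area.
Plume center vt = 0.155 × 237 = 36.735 m, so the well at 39.2 m is 2.465 m downgradient of the peak.
√(4πDt) = 18.83 m, giving peak height M/(n_e·A·√(4πDt)) = 4.63/(0.26 × 169 × 18.83) = 0.005596 kg/m³.
(x−vt)²/(4Dt) = (2.465)²/(4 × 0.119 × 237) = 0.05386; exp(−0.05386) = 0.9476.
C = 0.005596 × 0.9476 = 0.00530 kg/m³.

0.00530 kg/m³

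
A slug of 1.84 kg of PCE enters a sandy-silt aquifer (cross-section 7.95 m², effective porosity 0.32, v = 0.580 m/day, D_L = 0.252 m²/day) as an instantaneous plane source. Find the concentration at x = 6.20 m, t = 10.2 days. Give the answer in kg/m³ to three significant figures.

For an instantaneous plane source, C(x,t) = M/(n_e·A·√(4πDt)) · exp(−(x−vt)²/(4Dt)), with n_e·A the pore (flow) area.
Plume center vt = 0.580 × 10.2 = 5.916 m, so the well at 6.20 m is 0.284 m downgradient of the peak.
√(4πDt) = 5.683 m, giving peak height M/(n_e·A·√(4πDt)) = 1.84/(0.32 × 7.95 × 5.683) = 0.1273 kg/m³.
(x−vt)²/(4Dt) = (0.284)²/(4 × 0.252 × 10.2) = 0.007845; exp(−0.007845) = 0.9922.
C = 0.1273 × 0.9922 = 0.126 kg/m³.

0.126 kg/m³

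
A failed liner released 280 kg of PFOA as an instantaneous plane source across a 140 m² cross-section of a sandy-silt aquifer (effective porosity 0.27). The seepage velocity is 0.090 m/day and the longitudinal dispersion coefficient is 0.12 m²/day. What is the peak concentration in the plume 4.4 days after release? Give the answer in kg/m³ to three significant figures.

2.88 kg/m³

The peak of an instantaneous 1D plume sits at x = vt; there the Gaussian factor is 1 and C_max = M/(n_e·A·√(4πDt)), where n_e·A is the pore area the mass is dissolved in.
√(4πDt) = √(4π × 0.12 × 4.4) = 2.576 m, so C_max = 280/(0.27 × 140 × 2.576) = 2.88 kg/m³.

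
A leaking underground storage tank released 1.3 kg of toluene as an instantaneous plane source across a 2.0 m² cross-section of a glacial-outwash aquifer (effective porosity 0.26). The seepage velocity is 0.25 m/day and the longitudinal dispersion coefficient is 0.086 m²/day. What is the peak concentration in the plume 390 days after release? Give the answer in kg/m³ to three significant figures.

0.122 kg/m³

The peak of an instantaneous 1D plume sits at x = vt; there the Gaussian factor is 1 and C_max = M/(n_e·A·√(4πDt)), where n_e·A is the pore area the mass is dissolved in.
√(4πDt) = √(4π × 0.086 × 390) = 20.53 m, so C_max = 1.3/(0.26 × 2.0 × 20.53) = 0.122 kg/m³.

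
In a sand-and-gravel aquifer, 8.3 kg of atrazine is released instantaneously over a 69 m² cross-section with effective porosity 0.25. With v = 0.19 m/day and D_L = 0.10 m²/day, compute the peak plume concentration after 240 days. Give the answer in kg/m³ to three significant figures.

0.0277 kg/m³

The peak of an instantaneous 1D plume sits at x = vt; there the Gaussian factor is 1 and C_max = M/(n_e·A·√(4πDt)), where n_e·A is the pore area the mass is dissolved in.
√(4πDt) = √(4π × 0.10 × 240) = 17.37 m, so C_max = 8.3/(0.25 × 69 × 17.37) = 0.0277 kg/m³.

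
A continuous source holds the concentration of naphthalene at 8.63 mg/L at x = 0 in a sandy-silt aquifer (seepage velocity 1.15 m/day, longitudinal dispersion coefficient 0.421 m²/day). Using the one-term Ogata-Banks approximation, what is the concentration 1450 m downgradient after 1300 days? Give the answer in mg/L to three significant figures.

7.88 mg/L

For a continuous step input, C/C₀ ≈ ½·erfc((x−vt)/(2√(Dt))).
vt = 1.15 × 1300 = 1495 m and 2√(Dt) = 2√(0.421 × 1300) = 46.79 m.
Argument (x−vt)/(2√(Dt)) = (1450 − 1495)/46.79 = -0.9617; ½·erfc(-0.9617) = 0.9131.
C = 8.63 × 0.9131 = 7.88 mg/L.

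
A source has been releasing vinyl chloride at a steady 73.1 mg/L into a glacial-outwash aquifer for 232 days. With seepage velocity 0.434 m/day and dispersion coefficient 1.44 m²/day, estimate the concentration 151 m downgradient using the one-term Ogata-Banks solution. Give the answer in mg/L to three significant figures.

For a continuous step input, C/C₀ ≈ ½·erfc((x−vt)/(2√(Dt))).
vt = 0.434 × 232 = 100.688 m and 2√(Dt) = 2√(1.44 × 232) = 36.56 m.
Argument (x−vt)/(2√(Dt)) = (151 − 100.688)/36.56 = 1.376; ½·erfc(1.376) = 0.02583.
C = 73.1 × 0.02583 = 1.89 mg/L.

1.89 mg/L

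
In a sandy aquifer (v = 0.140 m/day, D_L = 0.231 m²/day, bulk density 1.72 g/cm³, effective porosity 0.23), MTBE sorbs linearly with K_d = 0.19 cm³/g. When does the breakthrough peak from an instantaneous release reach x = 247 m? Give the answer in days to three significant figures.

4240 days

Retardation factor R = 1 + ρ_b·K_d/n = 1 + 1.72 × 0.19/0.23 = 2.421.
Sorption retards both mechanisms: v_R = v/R = 0.05783 m/day, D_R = D/R = 0.09542 m²/day.
Peak time from v_R²t² + 2D_R t − x² = 0: t = (√(D_R² + v_R²x²) − D_R)/v_R².
√(D_R² + v_R²x²) = √(0.09542² + 0.05783² × 247²) = 14.28; v_R² = 0.003344.
t = (14.28 − 0.09542)/0.003344 = 4240 days.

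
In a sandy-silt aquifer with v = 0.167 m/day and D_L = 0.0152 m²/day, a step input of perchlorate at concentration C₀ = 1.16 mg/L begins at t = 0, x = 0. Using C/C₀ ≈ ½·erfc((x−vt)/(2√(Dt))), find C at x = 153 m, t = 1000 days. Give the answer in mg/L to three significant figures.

For a continuous step input, C/C₀ ≈ ½·erfc((x−vt)/(2√(Dt))).
vt = 0.167 × 1000 = 167 m and 2√(Dt) = 2√(0.0152 × 1000) = 7.797 m.
Argument (x−vt)/(2√(Dt)) = (153 − 167)/7.797 = -1.796; ½·erfc(-1.796) = 0.9945.
C = 1.16 × 0.9945 = 1.15 mg/L.

1.15 mg/L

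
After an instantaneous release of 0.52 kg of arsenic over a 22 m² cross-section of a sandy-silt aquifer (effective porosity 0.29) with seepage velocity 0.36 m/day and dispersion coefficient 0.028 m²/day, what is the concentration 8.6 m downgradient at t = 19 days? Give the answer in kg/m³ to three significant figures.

For an instantaneous plane source, C(x,t) = M/(n_e·A·√(4πDt)) · exp(−(x−vt)²/(4Dt)), with n_e·A the pore (flow) area.
Plume center vt = 0.36 × 19 = 6.84 m, so the well at 8.6 m is 1.76 m downgradient of the peak.
√(4πDt) = 2.586 m, giving peak height M/(n_e·A·√(4πDt)) = 0.52/(0.29 × 22 × 2.586) = 0.03152 kg/m³.
(x−vt)²/(4Dt) = (1.76)²/(4 × 0.028 × 19) = 1.456; exp(−1.456) = 0.2332.
C = 0.03152 × 0.2332 = 0.00735 kg/m³.

0.00735 kg/m³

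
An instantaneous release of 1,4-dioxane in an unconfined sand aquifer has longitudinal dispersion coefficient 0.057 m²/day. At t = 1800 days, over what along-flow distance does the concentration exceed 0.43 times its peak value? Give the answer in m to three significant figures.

37.2 m

The plume is Gaussian with σ = √(2Dt) = √(2 × 0.057 × 1800) = 14.32 m.
C/C_peak = exp(−Δx²/(2σ²)) = 0.43 ⇒ Δx = σ·√(−2 ln 0.43) = 14.32 × 1.299 = 18.60 m.
Width = 2Δx = 37.2 m.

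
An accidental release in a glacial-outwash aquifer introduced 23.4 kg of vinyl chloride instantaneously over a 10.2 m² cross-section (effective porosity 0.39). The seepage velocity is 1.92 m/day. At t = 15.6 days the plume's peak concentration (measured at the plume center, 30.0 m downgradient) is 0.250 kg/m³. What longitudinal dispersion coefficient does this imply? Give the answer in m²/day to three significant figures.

At the plume center C_max = M/(n_e·A·√(4πDt)), so D = M²/(4πt·(n_e·A·C_max)²).
n_e·A·C_max = 0.39 × 10.2 × 0.250 = 0.9945 kg/m.
D = 23.4²/(4π × 15.6 × 0.9945²) = 2.82 m²/day.

2.82 m²/day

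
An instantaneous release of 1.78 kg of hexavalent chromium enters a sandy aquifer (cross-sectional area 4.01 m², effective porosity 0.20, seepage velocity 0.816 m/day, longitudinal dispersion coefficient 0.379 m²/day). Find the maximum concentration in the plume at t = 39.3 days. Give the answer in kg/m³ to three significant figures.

0.162 kg/m³

The peak of an instantaneous 1D plume sits at x = vt; there the Gaussian factor is 1 and C_max = M/(n_e·A·√(4πDt)), where n_e·A is the pore area the mass is dissolved in.
√(4πDt) = √(4π × 0.379 × 39.3) = 13.68 m, so C_max = 1.78/(0.20 × 4.01 × 13.68) = 0.162 kg/m³.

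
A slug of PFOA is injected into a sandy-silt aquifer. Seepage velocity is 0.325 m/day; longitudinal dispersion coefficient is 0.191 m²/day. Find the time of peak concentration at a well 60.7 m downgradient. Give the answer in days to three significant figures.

185 days

For the 1D instantaneous-source solution, setting ∂C/∂t = 0 at fixed x gives v²t² + 2Dt − x² = 0, so t = (√(D² + v²x²) − D)/v².
√(D² + v²x²) = √(0.191² + 0.325² × 60.7²) = 19.73; v² = 0.105625.
t = (19.73 − 0.191)/0.105625 = 185 days (vs. the pure-advection estimate x/v = 187 d).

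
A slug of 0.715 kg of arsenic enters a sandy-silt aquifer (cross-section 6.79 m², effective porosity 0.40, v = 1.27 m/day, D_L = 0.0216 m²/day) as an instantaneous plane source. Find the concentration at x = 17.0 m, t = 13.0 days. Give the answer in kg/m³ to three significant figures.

0.113 kg/m³

For an instantaneous plane source, C(x,t) = M/(n_e·A·√(4πDt)) · exp(−(x−vt)²/(4Dt)), with n_e·A the pore (flow) area.
Plume center vt = 1.27 × 13.0 = 16.51 m, so the well at 17.0 m is 0.49 m downgradient of the peak.
√(4πDt) = 1.878 m, giving peak height M/(n_e·A·√(4πDt)) = 0.715/(0.40 × 6.79 × 1.878) = 0.1402 kg/m³.
(x−vt)²/(4Dt) = (0.49)²/(4 × 0.0216 × 13.0) = 0.2138; exp(−0.2138) = 0.8075.
C = 0.1402 × 0.8075 = 0.113 kg/m³.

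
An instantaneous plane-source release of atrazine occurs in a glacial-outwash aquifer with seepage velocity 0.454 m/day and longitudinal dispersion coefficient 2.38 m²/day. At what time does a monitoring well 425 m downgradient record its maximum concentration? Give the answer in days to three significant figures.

925 days

For the 1D instantaneous-source solution, setting ∂C/∂t = 0 at fixed x gives v²t² + 2Dt − x² = 0, so t = (√(D² + v²x²) − D)/v².
√(D² + v²x²) = √(2.38² + 0.454² × 425²) = 193.0; v² = 0.206116.
t = (193.0 − 2.38)/0.206116 = 925 days (vs. the pure-advection estimate x/v = 936 d).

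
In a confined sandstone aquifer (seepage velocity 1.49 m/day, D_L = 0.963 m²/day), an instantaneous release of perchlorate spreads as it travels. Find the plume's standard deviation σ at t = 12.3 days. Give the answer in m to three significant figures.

Dispersive spreading gives a Gaussian with σ² = 2Dt; advection only shifts the center.
σ = √(2 × 0.963 × 12.3) = 4.87 m.

4.87 m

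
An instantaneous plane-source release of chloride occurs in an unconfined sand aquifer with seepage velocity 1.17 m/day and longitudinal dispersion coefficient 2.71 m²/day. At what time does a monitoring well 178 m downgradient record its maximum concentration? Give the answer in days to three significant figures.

150 days

For the 1D instantaneous-source solution, setting ∂C/∂t = 0 at fixed x gives v²t² + 2Dt − x² = 0, so t = (√(D² + v²x²) − D)/v².
√(D² + v²x²) = √(2.71² + 1.17² × 178²) = 208.3; v² = 1.3689.
t = (208.3 − 2.71)/1.3689 = 150 days (vs. the pure-advection estimate x/v = 152 d).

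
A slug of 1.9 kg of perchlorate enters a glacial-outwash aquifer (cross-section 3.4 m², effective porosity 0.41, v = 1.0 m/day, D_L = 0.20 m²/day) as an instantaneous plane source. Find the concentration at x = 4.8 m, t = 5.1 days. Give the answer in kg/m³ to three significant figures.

0.372 kg/m³

For an instantaneous plane source, C(x,t) = M/(n_e·A·√(4πDt)) · exp(−(x−vt)²/(4Dt)), with n_e·A the pore (flow) area.
Plume center vt = 1.0 × 5.1 = 5.1 m, so the well at 4.8 m is 0.3 m upgradient of the peak.
√(4πDt) = 3.580 m, giving peak height M/(n_e·A·√(4πDt)) = 1.9/(0.41 × 3.4 × 3.580) = 0.3807 kg/m³.
(x−vt)²/(4Dt) = (-0.3)²/(4 × 0.20 × 5.1) = 0.02206; exp(−0.02206) = 0.9782.
C = 0.3807 × 0.9782 = 0.372 kg/m³.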